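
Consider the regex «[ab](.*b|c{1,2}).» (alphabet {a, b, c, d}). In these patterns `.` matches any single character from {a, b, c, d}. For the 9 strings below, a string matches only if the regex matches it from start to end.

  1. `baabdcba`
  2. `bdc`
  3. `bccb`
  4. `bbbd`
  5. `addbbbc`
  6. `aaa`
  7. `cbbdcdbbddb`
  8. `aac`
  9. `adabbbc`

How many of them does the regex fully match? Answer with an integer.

5

1 → match
2 → no match
3 → match
4 → match
5 → match
6 → no match
7 → no match
8 → no match
9 → match
Total matched: 5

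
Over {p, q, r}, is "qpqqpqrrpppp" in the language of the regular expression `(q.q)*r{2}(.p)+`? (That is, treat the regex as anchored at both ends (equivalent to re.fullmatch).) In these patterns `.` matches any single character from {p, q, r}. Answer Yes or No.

Yes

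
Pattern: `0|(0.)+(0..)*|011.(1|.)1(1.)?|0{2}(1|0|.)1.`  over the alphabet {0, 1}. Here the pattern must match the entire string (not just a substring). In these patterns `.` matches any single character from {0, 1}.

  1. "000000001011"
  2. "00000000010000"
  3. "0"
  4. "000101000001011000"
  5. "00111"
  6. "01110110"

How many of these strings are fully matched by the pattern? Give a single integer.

6

1 → match
2 → match
3 → match
4 → match
5 → match
6 → match
Total matched: 6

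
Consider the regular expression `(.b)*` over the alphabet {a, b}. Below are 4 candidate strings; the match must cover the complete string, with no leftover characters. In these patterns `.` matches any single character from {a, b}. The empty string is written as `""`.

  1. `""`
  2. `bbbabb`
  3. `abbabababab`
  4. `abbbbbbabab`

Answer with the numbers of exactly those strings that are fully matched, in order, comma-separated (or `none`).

1 → match
2 → no match
3 → no match
4 → no match

1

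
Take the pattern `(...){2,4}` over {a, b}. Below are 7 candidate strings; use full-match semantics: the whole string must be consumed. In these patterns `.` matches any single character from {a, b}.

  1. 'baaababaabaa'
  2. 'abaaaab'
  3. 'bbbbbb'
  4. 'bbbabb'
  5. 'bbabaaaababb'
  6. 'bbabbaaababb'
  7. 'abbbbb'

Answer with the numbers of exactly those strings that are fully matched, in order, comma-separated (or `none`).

1 → match
2 → no match
3 → match
4 → match
5 → match
6 → match
7 → match

1, 3, 4, 5, 6, 7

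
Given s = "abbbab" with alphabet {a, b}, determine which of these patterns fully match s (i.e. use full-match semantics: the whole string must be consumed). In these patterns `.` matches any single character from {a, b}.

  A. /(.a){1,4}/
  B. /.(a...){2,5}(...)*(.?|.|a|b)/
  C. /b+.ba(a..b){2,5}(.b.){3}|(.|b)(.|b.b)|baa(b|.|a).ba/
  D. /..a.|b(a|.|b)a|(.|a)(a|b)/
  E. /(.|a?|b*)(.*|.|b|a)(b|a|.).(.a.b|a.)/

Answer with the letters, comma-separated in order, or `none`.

A → no match — must end with "a"
B → no match
C → no match
D → no match
E → match

E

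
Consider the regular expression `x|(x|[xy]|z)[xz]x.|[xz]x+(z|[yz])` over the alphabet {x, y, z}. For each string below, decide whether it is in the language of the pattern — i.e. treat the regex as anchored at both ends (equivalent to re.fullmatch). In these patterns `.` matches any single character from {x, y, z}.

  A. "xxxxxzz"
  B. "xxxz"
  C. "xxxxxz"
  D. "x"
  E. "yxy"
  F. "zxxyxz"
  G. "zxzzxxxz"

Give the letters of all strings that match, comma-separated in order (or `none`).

B, C, D

A. "xxxxxzz" → no match
B. "xxxz" → match
C. "xxxxxz" → match
D. "x" → match
E. "yxy" → no match
F. "zxxyxz" → no match
G. "zxzzxxxz" → no match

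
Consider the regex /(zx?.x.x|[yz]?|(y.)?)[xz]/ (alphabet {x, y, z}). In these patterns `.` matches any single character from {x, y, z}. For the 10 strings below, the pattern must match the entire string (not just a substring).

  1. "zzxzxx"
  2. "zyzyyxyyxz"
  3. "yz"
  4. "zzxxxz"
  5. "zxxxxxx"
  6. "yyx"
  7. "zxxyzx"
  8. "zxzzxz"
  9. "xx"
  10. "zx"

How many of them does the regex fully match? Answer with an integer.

1 → match
2 → no match
3 → match
4 → match
5 → match
6 → match
7 → no match
8 → no match
9 → no match
10 → match
Total matched: 6

6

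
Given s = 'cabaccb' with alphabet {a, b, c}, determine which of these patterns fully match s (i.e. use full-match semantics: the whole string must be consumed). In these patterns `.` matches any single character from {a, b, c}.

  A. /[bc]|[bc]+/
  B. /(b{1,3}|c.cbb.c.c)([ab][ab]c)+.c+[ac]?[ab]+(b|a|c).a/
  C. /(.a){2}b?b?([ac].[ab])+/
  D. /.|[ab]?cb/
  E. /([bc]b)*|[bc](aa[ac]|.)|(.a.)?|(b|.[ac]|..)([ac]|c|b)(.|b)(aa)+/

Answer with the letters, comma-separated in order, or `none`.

C

A → no match
B → no match — must end with 'a'
C → match
D → no match
E → no match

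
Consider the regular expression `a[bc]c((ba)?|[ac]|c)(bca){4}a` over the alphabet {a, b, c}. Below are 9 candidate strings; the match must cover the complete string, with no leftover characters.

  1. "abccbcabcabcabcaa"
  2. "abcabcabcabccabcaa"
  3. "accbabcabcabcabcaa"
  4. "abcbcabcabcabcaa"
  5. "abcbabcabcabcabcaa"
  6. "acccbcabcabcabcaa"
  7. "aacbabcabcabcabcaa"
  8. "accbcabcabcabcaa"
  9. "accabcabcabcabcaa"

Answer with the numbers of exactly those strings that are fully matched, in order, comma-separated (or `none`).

1, 3, 4, 5, 6, 8, 9

1 → match
2 → no match
3 → match
4 → match
5 → match
6 → match
7 → no match
8 → match
9 → match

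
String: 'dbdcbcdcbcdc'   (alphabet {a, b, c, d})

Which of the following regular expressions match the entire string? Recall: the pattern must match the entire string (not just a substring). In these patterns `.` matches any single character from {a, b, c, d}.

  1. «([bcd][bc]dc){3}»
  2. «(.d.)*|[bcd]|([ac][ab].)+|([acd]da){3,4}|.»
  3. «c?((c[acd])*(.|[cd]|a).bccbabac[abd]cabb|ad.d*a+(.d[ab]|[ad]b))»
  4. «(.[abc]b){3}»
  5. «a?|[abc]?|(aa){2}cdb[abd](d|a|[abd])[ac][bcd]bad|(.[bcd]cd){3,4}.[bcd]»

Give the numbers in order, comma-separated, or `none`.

1 → match
2 → no match
3 → no match
4 → no match — must end with 'b'
5 → no match

1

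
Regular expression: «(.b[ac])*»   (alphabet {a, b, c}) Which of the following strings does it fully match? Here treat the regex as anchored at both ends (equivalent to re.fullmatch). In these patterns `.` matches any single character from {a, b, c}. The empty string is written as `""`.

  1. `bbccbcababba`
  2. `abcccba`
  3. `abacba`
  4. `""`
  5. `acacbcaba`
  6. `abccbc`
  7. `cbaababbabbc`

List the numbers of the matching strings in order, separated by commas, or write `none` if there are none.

1 → match
2 → no match
3 → match
4 → match
5 → no match
6 → match
7 → match

1, 3, 4, 6, 7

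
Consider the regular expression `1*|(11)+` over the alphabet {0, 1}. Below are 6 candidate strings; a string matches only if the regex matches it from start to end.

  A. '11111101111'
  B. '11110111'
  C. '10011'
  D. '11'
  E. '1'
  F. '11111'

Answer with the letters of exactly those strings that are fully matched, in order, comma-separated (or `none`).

D, E, F

A → no match
B → no match
C → no match
D → match
E → match
F → match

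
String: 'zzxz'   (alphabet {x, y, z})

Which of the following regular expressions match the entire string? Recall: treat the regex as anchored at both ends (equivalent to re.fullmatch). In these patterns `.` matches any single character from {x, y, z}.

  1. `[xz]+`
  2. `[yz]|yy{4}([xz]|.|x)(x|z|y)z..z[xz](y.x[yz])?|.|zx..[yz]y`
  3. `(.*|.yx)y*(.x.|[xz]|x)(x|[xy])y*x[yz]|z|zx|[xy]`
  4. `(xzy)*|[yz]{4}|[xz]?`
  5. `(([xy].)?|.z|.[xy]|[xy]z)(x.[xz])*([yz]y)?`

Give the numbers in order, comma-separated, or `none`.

1

1 → match
2 → no match
3 → no match
4 → no match
5 → no match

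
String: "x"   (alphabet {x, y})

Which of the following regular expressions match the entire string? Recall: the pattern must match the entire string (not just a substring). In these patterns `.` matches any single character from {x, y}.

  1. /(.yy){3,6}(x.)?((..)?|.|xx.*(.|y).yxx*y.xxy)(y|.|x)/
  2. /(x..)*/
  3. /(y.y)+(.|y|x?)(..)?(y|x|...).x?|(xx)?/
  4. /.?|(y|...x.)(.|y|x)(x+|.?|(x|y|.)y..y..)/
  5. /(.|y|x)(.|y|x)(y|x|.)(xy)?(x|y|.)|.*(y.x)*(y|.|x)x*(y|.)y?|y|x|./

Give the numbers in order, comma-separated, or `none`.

4, 5

1 → no match
2 → no match
3 → no match
4 → match
5 → match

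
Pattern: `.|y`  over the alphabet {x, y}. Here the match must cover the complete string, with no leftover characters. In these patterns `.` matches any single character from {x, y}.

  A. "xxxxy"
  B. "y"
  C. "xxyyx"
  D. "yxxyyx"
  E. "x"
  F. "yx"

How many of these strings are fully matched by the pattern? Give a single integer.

A → no match
B → match
C → no match
D → no match
E → match
F → no match
Total matched: 2

2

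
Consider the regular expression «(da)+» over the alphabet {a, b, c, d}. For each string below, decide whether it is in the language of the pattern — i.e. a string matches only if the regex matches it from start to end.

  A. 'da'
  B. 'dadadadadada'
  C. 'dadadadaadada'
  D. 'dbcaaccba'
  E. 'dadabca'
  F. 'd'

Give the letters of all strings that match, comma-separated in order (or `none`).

A, B

A → match
B → match
C → no match
D → no match — must start with 'da'
E → no match — must end with 'da'
F → no match — must start with 'da'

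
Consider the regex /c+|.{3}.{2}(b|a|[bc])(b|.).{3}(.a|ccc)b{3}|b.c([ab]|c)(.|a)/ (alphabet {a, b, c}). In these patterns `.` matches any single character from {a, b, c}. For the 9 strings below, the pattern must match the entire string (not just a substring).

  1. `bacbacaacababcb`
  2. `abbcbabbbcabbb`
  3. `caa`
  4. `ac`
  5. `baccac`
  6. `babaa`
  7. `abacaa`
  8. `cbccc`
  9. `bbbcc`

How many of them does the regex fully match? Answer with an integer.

0

1 → no match
2 → no match
3 → no match
4 → no match
5 → no match
6 → no match
7 → no match
8 → no match
9 → no match
Total matched: 0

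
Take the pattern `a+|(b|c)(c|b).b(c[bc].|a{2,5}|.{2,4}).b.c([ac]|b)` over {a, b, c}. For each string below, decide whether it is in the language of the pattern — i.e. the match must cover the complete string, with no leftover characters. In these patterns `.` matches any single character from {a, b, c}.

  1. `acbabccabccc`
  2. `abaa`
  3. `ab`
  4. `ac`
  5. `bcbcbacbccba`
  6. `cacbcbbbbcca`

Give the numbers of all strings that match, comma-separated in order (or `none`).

none

1. `acbabccabccc` → no match
2. `abaa` → no match
3. `ab` → no match
4. `ac` → no match
5. `bcbcbacbccba` → no match
6. `cacbcbbbbcca` → no match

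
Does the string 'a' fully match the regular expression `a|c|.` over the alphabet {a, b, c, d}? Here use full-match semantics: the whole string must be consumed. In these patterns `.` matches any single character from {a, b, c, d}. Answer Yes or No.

Yes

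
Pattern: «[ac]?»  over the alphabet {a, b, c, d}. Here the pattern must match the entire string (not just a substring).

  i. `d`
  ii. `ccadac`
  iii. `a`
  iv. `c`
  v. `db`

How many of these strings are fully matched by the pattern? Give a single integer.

i → no match
ii → no match
iii → match
iv → match
v → no match
Total matched: 2

2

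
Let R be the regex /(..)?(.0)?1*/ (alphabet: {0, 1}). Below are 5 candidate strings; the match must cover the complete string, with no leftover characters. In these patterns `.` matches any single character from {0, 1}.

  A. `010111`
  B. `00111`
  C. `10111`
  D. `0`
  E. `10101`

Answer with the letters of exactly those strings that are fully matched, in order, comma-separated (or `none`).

A. `010111` → no match
B. `00111` → match
C. `10111` → match
D. `0` → no match
E. `10101` → match

B, C, E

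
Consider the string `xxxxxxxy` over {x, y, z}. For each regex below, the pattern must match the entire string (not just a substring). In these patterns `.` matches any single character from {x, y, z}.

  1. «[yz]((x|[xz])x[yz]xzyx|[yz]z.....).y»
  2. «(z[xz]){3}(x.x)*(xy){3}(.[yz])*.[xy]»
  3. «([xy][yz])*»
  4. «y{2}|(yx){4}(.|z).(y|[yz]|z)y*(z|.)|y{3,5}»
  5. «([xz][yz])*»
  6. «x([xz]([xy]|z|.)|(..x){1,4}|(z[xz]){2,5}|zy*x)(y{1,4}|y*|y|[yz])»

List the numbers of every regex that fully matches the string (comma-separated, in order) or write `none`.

6

1 → no match
2 → no match — must start with `z`
3 → no match
4 → no match
5 → no match
6 → match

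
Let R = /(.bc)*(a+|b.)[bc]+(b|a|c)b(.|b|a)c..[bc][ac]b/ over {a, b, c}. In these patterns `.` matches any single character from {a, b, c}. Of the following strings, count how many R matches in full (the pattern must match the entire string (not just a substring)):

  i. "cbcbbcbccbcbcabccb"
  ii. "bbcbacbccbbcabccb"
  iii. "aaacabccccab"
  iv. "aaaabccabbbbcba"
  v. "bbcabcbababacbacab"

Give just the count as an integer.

2

i → no match
ii → match
iii. "aaacabccccab" → no match
iv → no match — must end with "b"
v → match
Total matched: 2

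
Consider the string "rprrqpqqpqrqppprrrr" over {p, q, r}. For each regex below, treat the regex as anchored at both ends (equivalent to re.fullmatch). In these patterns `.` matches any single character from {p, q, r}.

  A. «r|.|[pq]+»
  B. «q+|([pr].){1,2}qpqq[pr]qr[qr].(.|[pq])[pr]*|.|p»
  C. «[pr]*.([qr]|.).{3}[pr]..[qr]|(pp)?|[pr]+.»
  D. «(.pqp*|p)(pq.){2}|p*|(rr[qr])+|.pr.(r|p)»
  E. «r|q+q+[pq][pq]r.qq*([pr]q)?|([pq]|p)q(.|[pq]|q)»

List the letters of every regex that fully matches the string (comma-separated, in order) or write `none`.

B

A → no match
B → match
C → no match
D → no match
E → no match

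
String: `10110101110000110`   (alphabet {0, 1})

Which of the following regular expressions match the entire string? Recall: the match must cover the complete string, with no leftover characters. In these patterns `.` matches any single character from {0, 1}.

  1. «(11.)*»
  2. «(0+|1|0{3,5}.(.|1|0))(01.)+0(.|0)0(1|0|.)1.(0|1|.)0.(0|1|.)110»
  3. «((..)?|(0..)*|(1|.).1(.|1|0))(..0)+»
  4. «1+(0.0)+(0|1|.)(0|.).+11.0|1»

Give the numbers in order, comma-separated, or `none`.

2

1 → no match
2 → match
3 → no match
4 → no match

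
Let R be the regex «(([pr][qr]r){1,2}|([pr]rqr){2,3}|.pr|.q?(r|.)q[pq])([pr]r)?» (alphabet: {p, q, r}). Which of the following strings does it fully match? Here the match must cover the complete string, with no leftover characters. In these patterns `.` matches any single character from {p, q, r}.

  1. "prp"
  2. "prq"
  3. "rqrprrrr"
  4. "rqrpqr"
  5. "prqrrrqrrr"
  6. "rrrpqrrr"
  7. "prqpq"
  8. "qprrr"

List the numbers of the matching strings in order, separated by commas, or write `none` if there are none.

3, 4, 5, 6, 8

1 → no match
2 → no match
3 → match
4 → match
5 → match
6 → match
7 → no match
8 → match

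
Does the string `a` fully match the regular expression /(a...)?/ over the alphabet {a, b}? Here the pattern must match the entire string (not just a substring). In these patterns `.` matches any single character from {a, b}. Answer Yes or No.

No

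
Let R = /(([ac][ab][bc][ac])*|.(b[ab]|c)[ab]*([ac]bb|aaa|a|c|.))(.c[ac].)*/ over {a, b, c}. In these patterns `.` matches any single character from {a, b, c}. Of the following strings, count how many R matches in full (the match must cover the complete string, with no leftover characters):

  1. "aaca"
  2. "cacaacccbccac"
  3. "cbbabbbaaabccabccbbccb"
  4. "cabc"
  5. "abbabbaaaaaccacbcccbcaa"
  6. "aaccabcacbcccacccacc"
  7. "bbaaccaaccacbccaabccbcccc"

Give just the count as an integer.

5

1 → match
2 → no match
3 → match
4 → match
5 → match
6 → match
7 → no match
Total matched: 5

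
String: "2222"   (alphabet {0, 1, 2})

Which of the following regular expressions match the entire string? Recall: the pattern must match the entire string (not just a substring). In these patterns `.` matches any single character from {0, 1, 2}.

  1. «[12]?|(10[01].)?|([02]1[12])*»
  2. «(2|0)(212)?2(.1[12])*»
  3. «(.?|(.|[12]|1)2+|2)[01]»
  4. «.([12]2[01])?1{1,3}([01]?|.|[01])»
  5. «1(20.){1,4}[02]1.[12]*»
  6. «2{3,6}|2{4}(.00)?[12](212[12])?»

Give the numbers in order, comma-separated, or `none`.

1 → no match
2 → no match
3 → no match
4 → no match
5 → no match — must start with "120"
6 → match

6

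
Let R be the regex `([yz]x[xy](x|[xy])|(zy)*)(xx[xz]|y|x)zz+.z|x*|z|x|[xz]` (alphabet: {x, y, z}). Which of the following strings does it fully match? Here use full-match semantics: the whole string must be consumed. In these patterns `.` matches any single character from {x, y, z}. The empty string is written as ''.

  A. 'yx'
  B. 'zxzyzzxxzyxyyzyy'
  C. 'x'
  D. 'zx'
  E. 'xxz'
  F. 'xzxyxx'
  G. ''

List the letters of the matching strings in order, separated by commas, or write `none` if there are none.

C, G

A. 'yx' → no match
B → no match
C. 'x' → match
D. 'zx' → no match
E. 'xxz' → no match
F. 'xzxyxx' → no match
G. '' → match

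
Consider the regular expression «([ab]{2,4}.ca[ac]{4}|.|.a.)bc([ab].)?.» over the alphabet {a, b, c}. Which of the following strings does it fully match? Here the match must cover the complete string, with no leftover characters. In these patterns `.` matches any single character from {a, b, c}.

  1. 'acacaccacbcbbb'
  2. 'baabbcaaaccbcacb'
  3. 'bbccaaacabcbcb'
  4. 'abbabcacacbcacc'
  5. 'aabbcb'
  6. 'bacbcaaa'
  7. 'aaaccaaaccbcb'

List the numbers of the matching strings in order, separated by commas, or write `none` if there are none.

1 → no match
2 → match
3 → match
4 → no match
5 → match
6 → match
7 → match

2, 3, 5, 6, 7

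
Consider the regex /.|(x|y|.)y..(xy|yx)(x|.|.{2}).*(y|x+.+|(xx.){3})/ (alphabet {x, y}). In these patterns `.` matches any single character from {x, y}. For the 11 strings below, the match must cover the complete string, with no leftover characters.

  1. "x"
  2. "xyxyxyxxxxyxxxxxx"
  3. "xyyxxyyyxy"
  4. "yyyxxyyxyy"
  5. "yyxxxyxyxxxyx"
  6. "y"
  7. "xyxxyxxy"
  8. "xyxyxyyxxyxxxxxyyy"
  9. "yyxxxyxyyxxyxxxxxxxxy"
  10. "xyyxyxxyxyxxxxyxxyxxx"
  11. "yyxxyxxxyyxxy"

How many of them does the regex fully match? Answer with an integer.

1 → match
2 → match
3 → match
4 → match
5 → match
6 → match
7 → match
8 → match
9 → match
10 → match
11 → match
Total matched: 11

11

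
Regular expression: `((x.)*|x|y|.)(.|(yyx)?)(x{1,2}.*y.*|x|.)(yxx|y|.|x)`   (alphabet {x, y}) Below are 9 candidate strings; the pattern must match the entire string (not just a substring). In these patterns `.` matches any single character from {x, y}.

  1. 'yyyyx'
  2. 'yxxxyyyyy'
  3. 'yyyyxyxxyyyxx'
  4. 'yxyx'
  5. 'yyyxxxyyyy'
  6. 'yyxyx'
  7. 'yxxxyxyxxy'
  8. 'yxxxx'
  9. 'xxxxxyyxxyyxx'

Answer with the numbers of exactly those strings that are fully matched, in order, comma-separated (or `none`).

2, 4, 5, 6, 7, 9

1. 'yyyyx' → no match
2. 'yxxxyyyyy' → match
3 → no match
4. 'yxyx' → match
5. 'yyyxxxyyyy' → match
6. 'yyxyx' → match
7. 'yxxxyxyxxy' → match
8. 'yxxxx' → no match
9 → match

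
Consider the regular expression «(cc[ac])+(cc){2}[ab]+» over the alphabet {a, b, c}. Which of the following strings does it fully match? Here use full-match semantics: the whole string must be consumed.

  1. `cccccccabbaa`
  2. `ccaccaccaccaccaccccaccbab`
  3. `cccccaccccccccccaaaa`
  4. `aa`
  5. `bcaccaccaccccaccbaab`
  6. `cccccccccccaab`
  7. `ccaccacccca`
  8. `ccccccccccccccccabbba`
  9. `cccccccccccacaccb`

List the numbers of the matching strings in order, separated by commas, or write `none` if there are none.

1 → match
2 → no match
3 → match
4 → no match — must start with `cc`
5 → no match — must start with `cc`
6 → no match
7 → match
8 → match
9 → no match

1, 3, 7, 8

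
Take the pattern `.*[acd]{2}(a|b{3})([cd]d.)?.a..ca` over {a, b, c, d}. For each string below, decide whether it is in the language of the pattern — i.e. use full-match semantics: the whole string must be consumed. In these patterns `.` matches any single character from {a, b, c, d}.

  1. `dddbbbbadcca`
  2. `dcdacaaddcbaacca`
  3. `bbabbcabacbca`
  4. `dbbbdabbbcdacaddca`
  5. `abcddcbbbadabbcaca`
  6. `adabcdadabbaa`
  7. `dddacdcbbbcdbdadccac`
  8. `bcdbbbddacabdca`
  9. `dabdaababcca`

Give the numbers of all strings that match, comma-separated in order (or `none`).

1 → match
2 → match
3 → no match
4 → match
5 → no match
6 → no match — must end with `ca`
7 → no match — must end with `ca`
8 → match
9 → match

1, 2, 4, 8, 9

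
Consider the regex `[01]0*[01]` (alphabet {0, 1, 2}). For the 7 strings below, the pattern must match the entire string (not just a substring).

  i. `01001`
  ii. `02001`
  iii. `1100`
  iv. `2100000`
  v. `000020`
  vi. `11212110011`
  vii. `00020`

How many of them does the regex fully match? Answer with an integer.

0

i → no match
ii → no match
iii → no match
iv → no match
v → no match
vi → no match
vii → no match
Total matched: 0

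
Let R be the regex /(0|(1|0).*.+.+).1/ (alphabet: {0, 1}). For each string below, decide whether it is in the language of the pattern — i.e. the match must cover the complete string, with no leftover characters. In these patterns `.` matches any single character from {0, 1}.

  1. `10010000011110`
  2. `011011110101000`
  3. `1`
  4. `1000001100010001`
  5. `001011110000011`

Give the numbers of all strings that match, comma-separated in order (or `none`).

1 → no match — must end with `1`
2 → no match — must end with `1`
3 → no match
4 → match
5 → match

4, 5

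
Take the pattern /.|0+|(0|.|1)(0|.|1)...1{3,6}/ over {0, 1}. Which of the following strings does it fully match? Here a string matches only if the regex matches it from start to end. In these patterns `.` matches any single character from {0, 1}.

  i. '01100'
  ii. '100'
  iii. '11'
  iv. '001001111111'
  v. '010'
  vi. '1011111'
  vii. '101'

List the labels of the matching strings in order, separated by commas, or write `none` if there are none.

none

i. '01100' → no match
ii. '100' → no match
iii. '11' → no match
iv. '001001111111' → no match
v. '010' → no match
vi. '1011111' → no match
vii. '101' → no match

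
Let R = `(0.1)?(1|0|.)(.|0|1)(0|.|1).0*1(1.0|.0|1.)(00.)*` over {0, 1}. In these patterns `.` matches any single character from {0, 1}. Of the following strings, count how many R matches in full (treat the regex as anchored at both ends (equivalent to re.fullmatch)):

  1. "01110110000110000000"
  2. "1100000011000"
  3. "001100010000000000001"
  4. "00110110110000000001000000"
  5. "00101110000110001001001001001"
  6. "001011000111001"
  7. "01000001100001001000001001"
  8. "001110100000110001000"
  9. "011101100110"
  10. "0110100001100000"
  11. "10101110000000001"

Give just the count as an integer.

9

1 → match
2 → no match
3 → no match
4 → match
5 → match
6 → match
7 → match
8 → match
9 → match
10 → match
11 → match
Total matched: 9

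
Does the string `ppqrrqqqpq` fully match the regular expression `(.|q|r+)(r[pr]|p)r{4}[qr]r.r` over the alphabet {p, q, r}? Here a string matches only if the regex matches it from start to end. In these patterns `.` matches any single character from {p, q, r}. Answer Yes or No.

Every match must end with `r`, but `ppqrrqqqpq` does not.

No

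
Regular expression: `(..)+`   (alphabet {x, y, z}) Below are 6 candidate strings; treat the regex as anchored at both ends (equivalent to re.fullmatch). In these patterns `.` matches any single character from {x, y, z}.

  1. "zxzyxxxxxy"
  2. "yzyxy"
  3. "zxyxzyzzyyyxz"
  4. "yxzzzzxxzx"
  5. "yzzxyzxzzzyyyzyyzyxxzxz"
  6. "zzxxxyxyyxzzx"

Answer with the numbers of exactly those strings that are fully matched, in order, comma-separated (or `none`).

1, 4

1 → match
2 → no match
3 → no match
4 → match
5 → no match
6 → no match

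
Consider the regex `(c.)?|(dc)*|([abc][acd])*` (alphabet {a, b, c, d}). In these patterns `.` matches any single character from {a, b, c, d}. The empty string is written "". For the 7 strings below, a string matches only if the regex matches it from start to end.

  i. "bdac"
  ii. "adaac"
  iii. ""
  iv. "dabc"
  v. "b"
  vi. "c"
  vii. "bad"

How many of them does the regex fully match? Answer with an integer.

2

i → match
ii → no match
iii → match
iv → no match
v → no match
vi → no match
vii → no match
Total matched: 2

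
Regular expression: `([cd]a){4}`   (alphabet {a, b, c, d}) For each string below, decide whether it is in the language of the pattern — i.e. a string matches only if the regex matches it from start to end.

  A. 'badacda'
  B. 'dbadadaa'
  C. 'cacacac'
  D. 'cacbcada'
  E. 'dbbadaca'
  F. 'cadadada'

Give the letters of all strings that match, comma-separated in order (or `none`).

A → no match
B → no match
C → no match — must end with 'a'
D → no match
E → no match
F → match

F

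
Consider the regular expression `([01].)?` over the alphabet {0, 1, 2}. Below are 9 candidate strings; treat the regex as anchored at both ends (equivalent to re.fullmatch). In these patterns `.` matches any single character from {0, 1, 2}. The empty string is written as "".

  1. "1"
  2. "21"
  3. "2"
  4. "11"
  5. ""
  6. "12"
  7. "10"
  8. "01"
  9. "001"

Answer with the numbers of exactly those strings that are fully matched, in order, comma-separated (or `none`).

4, 5, 6, 7, 8

1 → no match
2 → no match
3 → no match
4 → match
5 → match
6 → match
7 → match
8 → match
9 → no match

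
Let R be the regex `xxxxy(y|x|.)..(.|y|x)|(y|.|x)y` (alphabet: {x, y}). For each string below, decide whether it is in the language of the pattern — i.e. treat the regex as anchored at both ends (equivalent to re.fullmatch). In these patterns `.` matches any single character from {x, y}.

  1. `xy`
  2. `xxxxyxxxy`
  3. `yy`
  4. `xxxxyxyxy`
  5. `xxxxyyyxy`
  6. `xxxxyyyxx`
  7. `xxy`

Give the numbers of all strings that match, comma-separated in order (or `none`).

1, 2, 3, 4, 5, 6

1 → match
2 → match
3 → match
4 → match
5 → match
6 → match
7 → no match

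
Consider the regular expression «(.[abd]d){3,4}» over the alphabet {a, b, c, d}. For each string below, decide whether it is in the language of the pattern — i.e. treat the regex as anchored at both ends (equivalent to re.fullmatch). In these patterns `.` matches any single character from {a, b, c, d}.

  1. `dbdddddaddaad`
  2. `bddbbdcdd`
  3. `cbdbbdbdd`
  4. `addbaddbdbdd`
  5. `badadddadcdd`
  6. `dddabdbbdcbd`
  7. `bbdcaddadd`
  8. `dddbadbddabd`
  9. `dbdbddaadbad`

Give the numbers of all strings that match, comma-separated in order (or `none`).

1 → no match
2. `bddbbdcdd` → match
3. `cbdbbdbdd` → match
4. `addbaddbdbdd` → match
5. `badadddadcdd` → match
6. `dddabdbbdcbd` → match
7. `bbdcaddadd` → no match
8. `dddbadbddabd` → match
9. `dbdbddaadbad` → match

2, 3, 4, 5, 6, 8, 9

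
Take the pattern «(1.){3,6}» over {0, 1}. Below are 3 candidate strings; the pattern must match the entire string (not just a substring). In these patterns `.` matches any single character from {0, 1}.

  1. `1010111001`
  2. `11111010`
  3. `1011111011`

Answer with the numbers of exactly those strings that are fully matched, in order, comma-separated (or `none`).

1. `1010111001` → no match
2. `11111010` → match
3. `1011111011` → match

2, 3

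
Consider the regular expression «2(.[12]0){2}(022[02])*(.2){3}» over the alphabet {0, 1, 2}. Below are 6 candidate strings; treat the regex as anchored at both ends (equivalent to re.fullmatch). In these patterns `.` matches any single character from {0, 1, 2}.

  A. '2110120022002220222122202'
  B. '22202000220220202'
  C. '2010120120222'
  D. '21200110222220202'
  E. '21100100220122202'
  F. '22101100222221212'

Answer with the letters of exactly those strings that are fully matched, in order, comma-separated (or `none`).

A, C, E, F

A → match
B → no match
C → match
D → no match
E → match
F → match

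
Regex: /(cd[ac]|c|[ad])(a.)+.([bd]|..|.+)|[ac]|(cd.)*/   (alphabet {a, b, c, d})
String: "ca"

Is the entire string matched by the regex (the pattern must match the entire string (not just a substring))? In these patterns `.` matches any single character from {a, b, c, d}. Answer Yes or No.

No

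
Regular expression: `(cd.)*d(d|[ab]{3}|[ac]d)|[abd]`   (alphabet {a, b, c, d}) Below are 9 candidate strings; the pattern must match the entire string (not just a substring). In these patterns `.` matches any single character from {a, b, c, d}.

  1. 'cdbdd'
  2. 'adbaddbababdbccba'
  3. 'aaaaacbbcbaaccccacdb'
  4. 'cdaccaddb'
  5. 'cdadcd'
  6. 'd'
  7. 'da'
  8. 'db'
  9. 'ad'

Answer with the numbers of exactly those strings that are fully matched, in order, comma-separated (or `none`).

1 → match
2 → no match
3 → no match
4 → no match
5 → match
6 → match
7 → no match
8 → no match
9 → no match

1, 5, 6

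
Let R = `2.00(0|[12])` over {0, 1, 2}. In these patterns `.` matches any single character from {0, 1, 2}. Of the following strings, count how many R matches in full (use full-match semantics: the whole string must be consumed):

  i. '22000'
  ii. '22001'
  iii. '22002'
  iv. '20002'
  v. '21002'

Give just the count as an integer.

5

i → match
ii → match
iii → match
iv → match
v → match
Total matched: 5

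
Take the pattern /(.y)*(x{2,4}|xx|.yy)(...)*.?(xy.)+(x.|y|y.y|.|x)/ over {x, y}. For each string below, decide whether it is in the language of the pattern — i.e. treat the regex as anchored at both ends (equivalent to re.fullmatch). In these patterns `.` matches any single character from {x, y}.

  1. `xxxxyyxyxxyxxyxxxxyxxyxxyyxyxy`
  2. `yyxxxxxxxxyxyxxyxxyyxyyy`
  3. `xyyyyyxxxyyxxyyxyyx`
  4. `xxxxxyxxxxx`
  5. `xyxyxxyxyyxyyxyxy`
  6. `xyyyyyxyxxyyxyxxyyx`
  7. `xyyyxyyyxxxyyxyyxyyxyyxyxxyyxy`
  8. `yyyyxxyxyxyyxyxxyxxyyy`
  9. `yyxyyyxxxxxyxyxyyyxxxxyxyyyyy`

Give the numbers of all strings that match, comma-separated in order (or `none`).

1, 2, 3, 5, 6, 7, 8, 9

1 → match
2 → match
3 → match
4 → no match
5 → match
6 → match
7 → match
8 → match
9 → match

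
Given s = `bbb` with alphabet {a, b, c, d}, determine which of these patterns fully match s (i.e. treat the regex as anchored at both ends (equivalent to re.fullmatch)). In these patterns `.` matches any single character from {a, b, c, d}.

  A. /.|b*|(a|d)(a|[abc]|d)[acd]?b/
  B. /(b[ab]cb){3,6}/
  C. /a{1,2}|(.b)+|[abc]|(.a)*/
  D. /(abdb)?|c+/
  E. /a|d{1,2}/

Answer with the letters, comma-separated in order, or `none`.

A → match
B → no match — must end with `cb`
C → no match
D → no match
E → no match

A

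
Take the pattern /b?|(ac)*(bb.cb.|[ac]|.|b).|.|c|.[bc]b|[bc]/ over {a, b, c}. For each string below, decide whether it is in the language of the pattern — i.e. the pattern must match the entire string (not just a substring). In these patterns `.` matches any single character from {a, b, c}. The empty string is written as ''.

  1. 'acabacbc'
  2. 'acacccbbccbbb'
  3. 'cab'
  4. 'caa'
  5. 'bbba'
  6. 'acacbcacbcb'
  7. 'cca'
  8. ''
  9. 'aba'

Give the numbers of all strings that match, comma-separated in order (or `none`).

8

1. 'acabacbc' → no match
2 → no match
3. 'cab' → no match
4. 'caa' → no match
5. 'bbba' → no match
6. 'acacbcacbcb' → no match
7. 'cca' → no match
8. '' → match
9. 'aba' → no match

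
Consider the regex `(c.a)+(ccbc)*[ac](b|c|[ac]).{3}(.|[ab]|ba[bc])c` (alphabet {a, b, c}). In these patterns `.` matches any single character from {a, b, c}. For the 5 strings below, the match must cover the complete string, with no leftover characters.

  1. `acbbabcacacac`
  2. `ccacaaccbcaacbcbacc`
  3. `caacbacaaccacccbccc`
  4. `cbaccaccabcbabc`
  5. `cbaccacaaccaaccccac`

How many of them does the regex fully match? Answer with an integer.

4

1 → no match — must start with `c`
2 → match
3 → match
4 → match
5 → match
Total matched: 4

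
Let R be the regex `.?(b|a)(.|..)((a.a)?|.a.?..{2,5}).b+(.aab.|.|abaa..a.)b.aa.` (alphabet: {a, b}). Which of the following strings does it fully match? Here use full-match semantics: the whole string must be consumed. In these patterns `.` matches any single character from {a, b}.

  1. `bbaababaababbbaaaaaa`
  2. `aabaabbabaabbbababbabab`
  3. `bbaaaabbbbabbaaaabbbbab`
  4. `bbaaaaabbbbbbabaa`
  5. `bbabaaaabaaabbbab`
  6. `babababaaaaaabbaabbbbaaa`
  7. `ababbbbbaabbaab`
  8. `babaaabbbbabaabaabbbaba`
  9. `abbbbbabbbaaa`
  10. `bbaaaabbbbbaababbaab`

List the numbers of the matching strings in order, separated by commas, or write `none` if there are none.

6, 10

1 → no match
2 → no match
3 → no match
4 → no match
5 → no match
6 → match
7 → no match
8 → no match
9 → no match
10 → match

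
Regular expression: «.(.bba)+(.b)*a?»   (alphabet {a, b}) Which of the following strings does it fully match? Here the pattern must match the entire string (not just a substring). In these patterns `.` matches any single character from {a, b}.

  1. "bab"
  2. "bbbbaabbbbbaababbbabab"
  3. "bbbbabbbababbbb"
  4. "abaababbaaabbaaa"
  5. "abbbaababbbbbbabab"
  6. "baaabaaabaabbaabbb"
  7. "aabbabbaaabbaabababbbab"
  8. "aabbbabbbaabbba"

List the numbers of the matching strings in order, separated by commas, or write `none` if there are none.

1. "bab" → no match
2 → no match
3 → no match
4 → no match
5 → no match
6 → no match
7 → no match
8 → no match

none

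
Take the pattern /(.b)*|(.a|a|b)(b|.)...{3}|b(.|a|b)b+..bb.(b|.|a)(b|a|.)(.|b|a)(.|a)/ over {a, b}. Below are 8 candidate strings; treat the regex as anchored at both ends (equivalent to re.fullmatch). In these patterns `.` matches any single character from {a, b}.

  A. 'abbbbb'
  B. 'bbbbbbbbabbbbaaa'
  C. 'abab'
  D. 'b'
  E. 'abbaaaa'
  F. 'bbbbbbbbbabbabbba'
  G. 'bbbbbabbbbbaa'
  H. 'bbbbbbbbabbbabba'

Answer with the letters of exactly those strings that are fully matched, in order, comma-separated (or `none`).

A, B, C, E, F, G, H

A → match
B → match
C → match
D → no match
E → match
F → match
G → match
H → match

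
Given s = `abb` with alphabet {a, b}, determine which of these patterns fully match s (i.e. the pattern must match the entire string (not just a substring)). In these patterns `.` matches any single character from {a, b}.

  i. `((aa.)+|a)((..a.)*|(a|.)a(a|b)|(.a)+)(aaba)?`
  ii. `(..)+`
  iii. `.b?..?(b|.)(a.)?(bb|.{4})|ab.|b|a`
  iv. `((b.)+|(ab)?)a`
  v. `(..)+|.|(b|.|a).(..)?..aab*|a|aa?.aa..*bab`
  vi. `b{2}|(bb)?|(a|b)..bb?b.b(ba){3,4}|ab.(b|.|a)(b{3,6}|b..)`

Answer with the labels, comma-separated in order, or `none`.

iii

i → no match
ii → no match
iii → match
iv → no match — must end with `a`
v → no match
vi → no match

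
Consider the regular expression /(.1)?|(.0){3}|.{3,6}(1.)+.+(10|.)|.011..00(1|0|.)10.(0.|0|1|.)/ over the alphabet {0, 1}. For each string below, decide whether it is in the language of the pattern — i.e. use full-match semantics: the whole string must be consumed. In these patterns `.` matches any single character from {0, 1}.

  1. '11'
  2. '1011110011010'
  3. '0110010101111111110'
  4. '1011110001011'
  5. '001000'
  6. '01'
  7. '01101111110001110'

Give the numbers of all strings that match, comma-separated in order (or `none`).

1, 2, 3, 4, 5, 6, 7

1 → match
2 → match
3 → match
4 → match
5 → match
6 → match
7 → match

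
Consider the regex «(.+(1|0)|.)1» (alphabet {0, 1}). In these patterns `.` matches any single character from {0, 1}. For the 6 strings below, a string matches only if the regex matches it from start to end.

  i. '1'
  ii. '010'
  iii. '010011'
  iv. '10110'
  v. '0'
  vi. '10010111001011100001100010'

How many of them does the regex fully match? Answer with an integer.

i → no match
ii → no match — must end with '1'
iii → match
iv → no match — must end with '1'
v → no match — must end with '1'
vi → no match — must end with '1'
Total matched: 1

1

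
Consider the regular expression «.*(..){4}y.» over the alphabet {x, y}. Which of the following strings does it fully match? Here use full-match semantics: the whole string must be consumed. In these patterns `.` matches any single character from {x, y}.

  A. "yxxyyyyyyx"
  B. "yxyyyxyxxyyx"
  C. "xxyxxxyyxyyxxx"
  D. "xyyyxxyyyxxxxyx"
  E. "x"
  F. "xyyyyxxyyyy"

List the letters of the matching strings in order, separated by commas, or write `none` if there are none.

A, B, D, F

A → match
B → match
C → no match
D → match
E → no match
F → match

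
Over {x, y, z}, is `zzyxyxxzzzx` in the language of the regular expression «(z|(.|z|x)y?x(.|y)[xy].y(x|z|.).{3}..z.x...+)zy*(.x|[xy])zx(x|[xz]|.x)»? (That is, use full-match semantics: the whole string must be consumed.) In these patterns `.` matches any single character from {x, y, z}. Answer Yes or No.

No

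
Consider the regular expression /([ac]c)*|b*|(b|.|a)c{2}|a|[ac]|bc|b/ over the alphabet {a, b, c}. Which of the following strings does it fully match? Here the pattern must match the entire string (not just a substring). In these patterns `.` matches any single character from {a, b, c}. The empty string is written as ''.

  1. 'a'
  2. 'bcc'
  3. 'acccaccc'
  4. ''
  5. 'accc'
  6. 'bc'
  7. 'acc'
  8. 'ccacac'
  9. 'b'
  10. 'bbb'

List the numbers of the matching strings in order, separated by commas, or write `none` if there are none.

1, 2, 3, 4, 5, 6, 7, 8, 9, 10

1 → match
2 → match
3 → match
4 → match
5 → match
6 → match
7 → match
8 → match
9 → match
10 → match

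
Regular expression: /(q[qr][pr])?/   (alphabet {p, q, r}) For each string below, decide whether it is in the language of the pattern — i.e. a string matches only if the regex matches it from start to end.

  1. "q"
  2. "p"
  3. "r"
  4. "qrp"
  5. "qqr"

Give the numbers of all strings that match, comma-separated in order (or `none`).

4, 5

1 → no match
2 → no match
3 → no match
4 → match
5 → match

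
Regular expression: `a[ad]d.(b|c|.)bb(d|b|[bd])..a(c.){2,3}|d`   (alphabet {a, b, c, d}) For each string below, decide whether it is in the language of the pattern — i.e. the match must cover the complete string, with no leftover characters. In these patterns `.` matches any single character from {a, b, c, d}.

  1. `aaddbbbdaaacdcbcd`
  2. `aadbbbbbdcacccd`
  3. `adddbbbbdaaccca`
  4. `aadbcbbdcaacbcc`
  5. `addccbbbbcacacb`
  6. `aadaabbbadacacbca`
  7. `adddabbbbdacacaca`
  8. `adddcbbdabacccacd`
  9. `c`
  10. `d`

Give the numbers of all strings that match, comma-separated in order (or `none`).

1 → match
2 → match
3 → match
4 → match
5 → match
6 → match
7 → match
8 → match
9. `c` → no match
10. `d` → match

1, 2, 3, 4, 5, 6, 7, 8, 10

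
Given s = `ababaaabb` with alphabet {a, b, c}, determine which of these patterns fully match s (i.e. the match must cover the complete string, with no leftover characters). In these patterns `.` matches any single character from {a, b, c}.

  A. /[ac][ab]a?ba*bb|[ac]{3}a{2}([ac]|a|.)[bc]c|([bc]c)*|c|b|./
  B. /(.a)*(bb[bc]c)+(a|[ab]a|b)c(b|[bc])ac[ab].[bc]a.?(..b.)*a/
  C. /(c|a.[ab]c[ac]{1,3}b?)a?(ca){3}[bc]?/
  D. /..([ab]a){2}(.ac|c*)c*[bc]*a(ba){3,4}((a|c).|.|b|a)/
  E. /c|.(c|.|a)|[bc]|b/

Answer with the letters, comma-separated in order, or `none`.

A

A → match
B → no match — must end with `a`
C → no match
D → no match
E → no match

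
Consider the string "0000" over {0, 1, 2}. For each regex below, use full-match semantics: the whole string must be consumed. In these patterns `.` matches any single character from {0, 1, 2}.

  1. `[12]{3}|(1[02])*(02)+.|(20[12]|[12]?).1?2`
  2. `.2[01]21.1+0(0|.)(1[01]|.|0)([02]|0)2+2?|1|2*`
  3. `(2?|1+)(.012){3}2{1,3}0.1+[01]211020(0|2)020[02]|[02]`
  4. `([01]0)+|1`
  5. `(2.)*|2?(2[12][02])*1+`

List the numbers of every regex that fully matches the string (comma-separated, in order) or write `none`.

4

1 → no match
2 → no match
3 → no match
4 → match
5 → no match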